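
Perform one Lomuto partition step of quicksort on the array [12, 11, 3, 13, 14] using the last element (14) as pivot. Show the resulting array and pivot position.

Lomuto partition with pivot = 14:

Initial array: [12, 11, 3, 13, 14]

arr[0]=12 <= 14: swap with position 0, array becomes [12, 11, 3, 13, 14]
arr[1]=11 <= 14: swap with position 1, array becomes [12, 11, 3, 13, 14]
arr[2]=3 <= 14: swap with position 2, array becomes [12, 11, 3, 13, 14]
arr[3]=13 <= 14: swap with position 3, array becomes [12, 11, 3, 13, 14]

Place pivot at position 4: [12, 11, 3, 13, 14]
Pivot position: 4

After partitioning with pivot 14, the array becomes [12, 11, 3, 13, 14]. The pivot is placed at index 4. All elements to the left of the pivot are <= 14, and all elements to the right are > 14.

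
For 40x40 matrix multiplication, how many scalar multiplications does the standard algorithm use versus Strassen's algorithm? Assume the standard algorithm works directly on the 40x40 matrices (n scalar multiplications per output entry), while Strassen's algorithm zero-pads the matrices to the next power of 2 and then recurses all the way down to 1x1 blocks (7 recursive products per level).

Matrix multiplication for 40x40 matrices:

Strassen's algorithm requires power-of-2 dimensions. Pad 40x40 to 64x64 (next power of 2).

Standard algorithm: 40^3 = 64000 multiplications
Strassen's algorithm: 7^(log2(64)) = 7^6 = 117649 multiplications
Difference: 64000 - 117649 = -53649 (Strassen uses MORE here due to padding overhead — for small or just-over-power-of-2 n, padding can outweigh the per-level savings)

Standard: 64000 multiplications (40^3). Strassen: 117649 multiplications (7^6, after padding to 64x64). Strassen reduces 8 recursive multiplications to 7 at each level.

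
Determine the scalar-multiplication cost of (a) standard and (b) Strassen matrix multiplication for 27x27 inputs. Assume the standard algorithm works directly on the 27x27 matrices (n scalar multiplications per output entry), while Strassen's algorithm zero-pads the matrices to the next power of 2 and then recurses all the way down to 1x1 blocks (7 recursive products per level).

Matrix multiplication for 27x27 matrices:

Strassen's algorithm requires power-of-2 dimensions. Pad 27x27 to 32x32 (next power of 2).

Standard algorithm: 27^3 = 19683 multiplications
Strassen's algorithm: 7^(log2(32)) = 7^5 = 16807 multiplications
Savings: 19683 - 16807 = 2876 multiplications

Standard: 19683 multiplications (27^3). Strassen: 16807 multiplications (7^5, after padding to 32x32). Strassen reduces 8 recursive multiplications to 7 at each level.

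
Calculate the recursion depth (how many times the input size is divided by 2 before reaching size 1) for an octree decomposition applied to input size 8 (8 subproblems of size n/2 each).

For divide and conquer with division factor 2:

Problem sizes at each level:
Level 0: 8
Level 1: 4
Level 2: 2
Level 3: 1

The root is level 0 and the size-1 base case is level 3 (the tree spans levels 0 through 3, i.e. 4 levels counting the root), so the depth is the number of divisions: log_2(8) = 3

The recursion tree depth is log_2(8) = 3. At each level, the problem size is divided by 2, so it takes 3 divisions to reduce to a base case of size 1. The algorithm makes 8 recursive calls at each level.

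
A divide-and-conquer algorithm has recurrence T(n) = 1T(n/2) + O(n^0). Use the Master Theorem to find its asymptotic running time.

Master Theorem for T(n) = 1T(n/2) + O(n^0):

a = 1, b = 2, c = 0
log_b(a) = log_2(1) = 0.0000

Case 2: c = 0 = log_2(1) = 0.0000
T(n) = O(n^0 log n) = O(log n)

For T(n) = 1T(n/2) + O(n^0): log_2(1) = 0.0000. This is Case 2 of the Master Theorem (c = log_b(a), equal work at all levels), giving O(log n).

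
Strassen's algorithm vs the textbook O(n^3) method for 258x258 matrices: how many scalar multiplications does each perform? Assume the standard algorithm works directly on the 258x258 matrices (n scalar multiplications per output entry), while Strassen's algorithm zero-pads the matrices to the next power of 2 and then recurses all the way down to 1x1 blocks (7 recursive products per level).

Matrix multiplication for 258x258 matrices:

Strassen's algorithm requires power-of-2 dimensions. Pad 258x258 to 512x512 (next power of 2).

Standard algorithm: 258^3 = 17173512 multiplications
Strassen's algorithm: 7^(log2(512)) = 7^9 = 40353607 multiplications
Difference: 17173512 - 40353607 = -23180095 (Strassen uses MORE here due to padding overhead — for small or just-over-power-of-2 n, padding can outweigh the per-level savings)

Standard: 17173512 multiplications (258^3). Strassen: 40353607 multiplications (7^9, after padding to 512x512). Strassen reduces 8 recursive multiplications to 7 at each level.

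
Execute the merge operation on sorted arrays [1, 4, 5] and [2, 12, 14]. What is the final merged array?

Merging process:

Compare 1 vs 2: take 1 from left. Merged: [1]
Compare 4 vs 2: take 2 from right. Merged: [1, 2]
Compare 4 vs 12: take 4 from left. Merged: [1, 2, 4]
Compare 5 vs 12: take 5 from left. Merged: [1, 2, 4, 5]
Append remaining from right: [12, 14]. Merged: [1, 2, 4, 5, 12, 14]

Final merged array: [1, 2, 4, 5, 12, 14]
Total comparisons: 4

The merged array is [1, 2, 4, 5, 12, 14], requiring 4 comparisons. The merge step runs in O(n) time where n is the total number of elements.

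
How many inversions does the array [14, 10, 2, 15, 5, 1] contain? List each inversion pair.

Finding inversions in [14, 10, 2, 15, 5, 1]:

(0, 1): arr[0]=14 > arr[1]=10
(0, 2): arr[0]=14 > arr[2]=2
(0, 4): arr[0]=14 > arr[4]=5
(0, 5): arr[0]=14 > arr[5]=1
(1, 2): arr[1]=10 > arr[2]=2
(1, 4): arr[1]=10 > arr[4]=5
(1, 5): arr[1]=10 > arr[5]=1
(2, 5): arr[2]=2 > arr[5]=1
(3, 4): arr[3]=15 > arr[4]=5
(3, 5): arr[3]=15 > arr[5]=1
(4, 5): arr[4]=5 > arr[5]=1

Total inversions: 11

The array has 11 inversion(s): (0,1), (0,2), (0,4), (0,5), (1,2), (1,4), (1,5), (2,5), (3,4), (3,5), (4,5). Each pair (i,j) satisfies i < j and arr[i] > arr[j].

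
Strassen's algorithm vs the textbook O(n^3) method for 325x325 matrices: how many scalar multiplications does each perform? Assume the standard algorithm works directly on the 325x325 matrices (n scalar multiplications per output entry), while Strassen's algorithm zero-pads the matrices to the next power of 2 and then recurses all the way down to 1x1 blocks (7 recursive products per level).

Matrix multiplication for 325x325 matrices:

Strassen's algorithm requires power-of-2 dimensions. Pad 325x325 to 512x512 (next power of 2).

Standard algorithm: 325^3 = 34328125 multiplications
Strassen's algorithm: 7^(log2(512)) = 7^9 = 40353607 multiplications
Difference: 34328125 - 40353607 = -6025482 (Strassen uses MORE here due to padding overhead — for small or just-over-power-of-2 n, padding can outweigh the per-level savings)

Standard: 34328125 multiplications (325^3). Strassen: 40353607 multiplications (7^9, after padding to 512x512). Strassen reduces 8 recursive multiplications to 7 at each level.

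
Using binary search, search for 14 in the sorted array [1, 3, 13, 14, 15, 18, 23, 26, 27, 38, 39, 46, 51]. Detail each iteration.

Binary search for 14 in [1, 3, 13, 14, 15, 18, 23, 26, 27, 38, 39, 46, 51]:

lo=0, hi=12, mid=6, arr[mid]=23 -> 23 > 14, search left half
lo=0, hi=5, mid=2, arr[mid]=13 -> 13 < 14, search right half
lo=3, hi=5, mid=4, arr[mid]=15 -> 15 > 14, search left half
lo=3, hi=3, mid=3, arr[mid]=14 -> Found target at index 3!

Binary search finds 14 at index 3 after 4 comparisons. The search repeatedly halves the search space by comparing with the middle element.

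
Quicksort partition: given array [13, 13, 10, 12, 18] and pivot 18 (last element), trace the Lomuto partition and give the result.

Lomuto partition with pivot = 18:

Initial array: [13, 13, 10, 12, 18]

arr[0]=13 <= 18: swap with position 0, array becomes [13, 13, 10, 12, 18]
arr[1]=13 <= 18: swap with position 1, array becomes [13, 13, 10, 12, 18]
arr[2]=10 <= 18: swap with position 2, array becomes [13, 13, 10, 12, 18]
arr[3]=12 <= 18: swap with position 3, array becomes [13, 13, 10, 12, 18]

Place pivot at position 4: [13, 13, 10, 12, 18]
Pivot position: 4

After partitioning with pivot 18, the array becomes [13, 13, 10, 12, 18]. The pivot is placed at index 4. All elements to the left of the pivot are <= 18, and all elements to the right are > 18.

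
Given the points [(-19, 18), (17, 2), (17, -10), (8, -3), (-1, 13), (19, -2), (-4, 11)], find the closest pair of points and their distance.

Computing all pairwise distances among 7 points:

d((-19, 18), (17, 2)) = 39.3954
d((-19, 18), (17, -10)) = 45.607
d((-19, 18), (8, -3)) = 34.2053
d((-19, 18), (-1, 13)) = 18.6815
d((-19, 18), (19, -2)) = 42.9418
d((-19, 18), (-4, 11)) = 16.5529
d((17, 2), (17, -10)) = 12.0
d((17, 2), (8, -3)) = 10.2956
d((17, 2), (-1, 13)) = 21.095
d((17, 2), (19, -2)) = 4.4721
d((17, 2), (-4, 11)) = 22.8473
d((17, -10), (8, -3)) = 11.4018
d((17, -10), (-1, 13)) = 29.2062
d((17, -10), (19, -2)) = 8.2462
d((17, -10), (-4, 11)) = 29.6985
d((8, -3), (-1, 13)) = 18.3576
d((8, -3), (19, -2)) = 11.0454
d((8, -3), (-4, 11)) = 18.4391
d((-1, 13), (19, -2)) = 25.0
d((-1, 13), (-4, 11)) = 3.6056 <-- minimum
d((19, -2), (-4, 11)) = 26.4197

Closest pair: (-1, 13) and (-4, 11) with distance 3.6056

The closest pair is (-1, 13) and (-4, 11) with Euclidean distance 3.6056. For 7 points, brute-force pairwise comparison is shown above. For large n, the divide-and-conquer algorithm (sort by x, recurse on halves, check the dividing strip) achieves O(n log n).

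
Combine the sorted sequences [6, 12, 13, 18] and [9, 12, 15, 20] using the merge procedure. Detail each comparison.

Merging process:

Compare 6 vs 9: take 6 from left. Merged: [6]
Compare 12 vs 9: take 9 from right. Merged: [6, 9]
Compare 12 vs 12: take 12 from left. Merged: [6, 9, 12]
Compare 13 vs 12: take 12 from right. Merged: [6, 9, 12, 12]
Compare 13 vs 15: take 13 from left. Merged: [6, 9, 12, 12, 13]
Compare 18 vs 15: take 15 from right. Merged: [6, 9, 12, 12, 13, 15]
Compare 18 vs 20: take 18 from left. Merged: [6, 9, 12, 12, 13, 15, 18]
Append remaining from right: [20]. Merged: [6, 9, 12, 12, 13, 15, 18, 20]

Final merged array: [6, 9, 12, 12, 13, 15, 18, 20]
Total comparisons: 7

The merged array is [6, 9, 12, 12, 13, 15, 18, 20], requiring 7 comparisons. The merge step runs in O(n) time where n is the total number of elements.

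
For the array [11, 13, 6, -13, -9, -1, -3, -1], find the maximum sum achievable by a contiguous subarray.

Using Kadane's algorithm on [11, 13, 6, -13, -9, -1, -3, -1]:

Scanning through the array:
Position 1 (value 13): max_ending_here = 24, max_so_far = 24
Position 2 (value 6): max_ending_here = 30, max_so_far = 30
Position 3 (value -13): max_ending_here = 17, max_so_far = 30
Position 4 (value -9): max_ending_here = 8, max_so_far = 30
Position 5 (value -1): max_ending_here = 7, max_so_far = 30
Position 6 (value -3): max_ending_here = 4, max_so_far = 30
Position 7 (value -1): max_ending_here = 3, max_so_far = 30

Maximum subarray: [11, 13, 6]
Maximum sum: 30

The maximum subarray is [11, 13, 6] with sum 30. This subarray runs from index 0 to index 2.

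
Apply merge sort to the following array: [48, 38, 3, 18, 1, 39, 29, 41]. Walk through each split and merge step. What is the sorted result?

Merge sort trace:

Split: [48, 38, 3, 18, 1, 39, 29, 41] -> [48, 38, 3, 18] and [1, 39, 29, 41]
  Split: [48, 38, 3, 18] -> [48, 38] and [3, 18]
    Split: [48, 38] -> [48] and [38]
    Merge: [48] + [38] -> [38, 48]
    Split: [3, 18] -> [3] and [18]
    Merge: [3] + [18] -> [3, 18]
  Merge: [38, 48] + [3, 18] -> [3, 18, 38, 48]
  Split: [1, 39, 29, 41] -> [1, 39] and [29, 41]
    Split: [1, 39] -> [1] and [39]
    Merge: [1] + [39] -> [1, 39]
    Split: [29, 41] -> [29] and [41]
    Merge: [29] + [41] -> [29, 41]
  Merge: [1, 39] + [29, 41] -> [1, 29, 39, 41]
Merge: [3, 18, 38, 48] + [1, 29, 39, 41] -> [1, 3, 18, 29, 38, 39, 41, 48]

Final sorted array: [1, 3, 18, 29, 38, 39, 41, 48]

The merge sort proceeds by recursively splitting the array and merging sorted halves.
After all merges, the sorted array is [1, 3, 18, 29, 38, 39, 41, 48].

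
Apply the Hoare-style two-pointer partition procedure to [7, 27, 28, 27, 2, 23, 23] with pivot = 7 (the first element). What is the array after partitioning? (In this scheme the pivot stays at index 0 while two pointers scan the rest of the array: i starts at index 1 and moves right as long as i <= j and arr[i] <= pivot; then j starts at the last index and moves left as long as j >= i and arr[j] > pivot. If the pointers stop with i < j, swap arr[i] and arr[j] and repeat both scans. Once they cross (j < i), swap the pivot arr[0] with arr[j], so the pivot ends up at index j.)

Hoare-style two-pointer partition with pivot = 7:

Initial array: [7, 27, 28, 27, 2, 23, 23]

Pointers start at i = 1, j = 6.
i stops at index 1 (arr[1]=27 > 7), j stops at index 4 (arr[4]=2 <= 7): swap arr[1] and arr[4], array becomes [7, 2, 28, 27, 27, 23, 23]
i ends at 2, j ends at 1: the pointers have crossed (j < i), so scanning stops.

Swap pivot arr[0] with arr[1] to place pivot at position 1: [2, 7, 28, 27, 27, 23, 23]
Pivot position: 1

After partitioning with pivot 7, the array becomes [2, 7, 28, 27, 27, 23, 23]. The pivot is placed at index 1. All elements to the left of the pivot are <= 7, and all elements to the right are > 7.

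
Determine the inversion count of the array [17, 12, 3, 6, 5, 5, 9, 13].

Finding inversions in [17, 12, 3, 6, 5, 5, 9, 13]:

(0, 1): arr[0]=17 > arr[1]=12
(0, 2): arr[0]=17 > arr[2]=3
(0, 3): arr[0]=17 > arr[3]=6
(0, 4): arr[0]=17 > arr[4]=5
(0, 5): arr[0]=17 > arr[5]=5
(0, 6): arr[0]=17 > arr[6]=9
(0, 7): arr[0]=17 > arr[7]=13
(1, 2): arr[1]=12 > arr[2]=3
(1, 3): arr[1]=12 > arr[3]=6
(1, 4): arr[1]=12 > arr[4]=5
(1, 5): arr[1]=12 > arr[5]=5
(1, 6): arr[1]=12 > arr[6]=9
(3, 4): arr[3]=6 > arr[4]=5
(3, 5): arr[3]=6 > arr[5]=5

Total inversions: 14

The array has 14 inversion(s): (0,1), (0,2), (0,3), (0,4), (0,5), (0,6), (0,7), (1,2), (1,3), (1,4), (1,5), (1,6), (3,4), (3,5). Each pair (i,j) satisfies i < j and arr[i] > arr[j].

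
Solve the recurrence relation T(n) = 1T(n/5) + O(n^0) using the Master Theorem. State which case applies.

Master Theorem for T(n) = 1T(n/5) + O(n^0):

a = 1, b = 5, c = 0
log_b(a) = log_5(1) = 0.0000

Case 2: c = 0 = log_5(1) = 0.0000
T(n) = O(n^0 log n) = O(log n)

For T(n) = 1T(n/5) + O(n^0): log_5(1) = 0.0000. This is Case 2 of the Master Theorem (c = log_b(a), equal work at all levels), giving O(log n).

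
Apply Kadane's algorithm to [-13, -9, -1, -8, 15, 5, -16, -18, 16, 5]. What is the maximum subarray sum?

Using Kadane's algorithm on [-13, -9, -1, -8, 15, 5, -16, -18, 16, 5]:

Scanning through the array:
Position 1 (value -9): max_ending_here = -9, max_so_far = -9
Position 2 (value -1): max_ending_here = -1, max_so_far = -1
Position 3 (value -8): max_ending_here = -8, max_so_far = -1
Position 4 (value 15): max_ending_here = 15, max_so_far = 15
Position 5 (value 5): max_ending_here = 20, max_so_far = 20
Position 6 (value -16): max_ending_here = 4, max_so_far = 20
Position 7 (value -18): max_ending_here = -14, max_so_far = 20
Position 8 (value 16): max_ending_here = 16, max_so_far = 20
Position 9 (value 5): max_ending_here = 21, max_so_far = 21

Maximum subarray: [16, 5]
Maximum sum: 21

The maximum subarray is [16, 5] with sum 21. This subarray runs from index 8 to index 9.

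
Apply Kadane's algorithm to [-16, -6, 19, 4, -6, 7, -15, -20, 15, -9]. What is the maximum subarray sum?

Using Kadane's algorithm on [-16, -6, 19, 4, -6, 7, -15, -20, 15, -9]:

Scanning through the array:
Position 1 (value -6): max_ending_here = -6, max_so_far = -6
Position 2 (value 19): max_ending_here = 19, max_so_far = 19
Position 3 (value 4): max_ending_here = 23, max_so_far = 23
Position 4 (value -6): max_ending_here = 17, max_so_far = 23
Position 5 (value 7): max_ending_here = 24, max_so_far = 24
Position 6 (value -15): max_ending_here = 9, max_so_far = 24
Position 7 (value -20): max_ending_here = -11, max_so_far = 24
Position 8 (value 15): max_ending_here = 15, max_so_far = 24
Position 9 (value -9): max_ending_here = 6, max_so_far = 24

Maximum subarray: [19, 4, -6, 7]
Maximum sum: 24

The maximum subarray is [19, 4, -6, 7] with sum 24. This subarray runs from index 2 to index 5.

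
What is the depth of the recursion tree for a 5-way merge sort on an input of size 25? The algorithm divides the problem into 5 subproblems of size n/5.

For divide and conquer with division factor 5:

Problem sizes at each level:
Level 0: 25
Level 1: 5
Level 2: 1

The root is level 0 and the size-1 base case is level 2 (the tree spans levels 0 through 2, i.e. 3 levels counting the root), so the depth is the number of divisions: log_5(25) = 2

The recursion tree depth is log_5(25) = 2. At each level, the problem size is divided by 5, so it takes 2 divisions to reduce to a base case of size 1. The algorithm makes 5 recursive calls at each level.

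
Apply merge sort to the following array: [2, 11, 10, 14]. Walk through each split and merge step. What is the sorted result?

Merge sort trace:

Split: [2, 11, 10, 14] -> [2, 11] and [10, 14]
  Split: [2, 11] -> [2] and [11]
  Merge: [2] + [11] -> [2, 11]
  Split: [10, 14] -> [10] and [14]
  Merge: [10] + [14] -> [10, 14]
Merge: [2, 11] + [10, 14] -> [2, 10, 11, 14]

Final sorted array: [2, 10, 11, 14]

The merge sort proceeds by recursively splitting the array and merging sorted halves.
After all merges, the sorted array is [2, 10, 11, 14].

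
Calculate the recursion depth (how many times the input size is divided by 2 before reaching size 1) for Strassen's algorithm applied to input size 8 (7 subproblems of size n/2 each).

For divide and conquer with division factor 2:

Problem sizes at each level:
Level 0: 8
Level 1: 4
Level 2: 2
Level 3: 1

The root is level 0 and the size-1 base case is level 3 (the tree spans levels 0 through 3, i.e. 4 levels counting the root), so the depth is the number of divisions: log_2(8) = 3

The recursion tree depth is log_2(8) = 3. At each level, the problem size is divided by 2, so it takes 3 divisions to reduce to a base case of size 1. The algorithm makes 7 recursive calls at each level.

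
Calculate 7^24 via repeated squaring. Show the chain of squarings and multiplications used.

Computing 7^24 by squaring (build up from 7^1; each line after the first costs one multiplication):

7^1 = 7
7^2 = (7^1)^2 = 7^2 = 49
7^3 = 7 * 7^2 = 7 * 49 = 343
7^6 = (7^3)^2 = 343^2 = 117649
7^12 = (7^6)^2 = 117649^2 = 13841287201
7^24 = (7^12)^2 = 13841287201^2 = 191581231380566414401

Result: 191581231380566414401
Multiplications needed: 5 (5 lines after 7^1)

7^24 = 191581231380566414401. Using exponentiation by squaring, this requires 5 multiplications. The key idea: if the exponent is even, square the half-power; if odd, multiply by the base once.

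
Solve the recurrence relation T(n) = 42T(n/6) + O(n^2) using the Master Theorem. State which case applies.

Master Theorem for T(n) = 42T(n/6) + O(n^2):

a = 42, b = 6, c = 2
log_b(a) = log_6(42) = 2.0860

Case 1: c = 2 < log_6(42) = 2.0860
T(n) = O(n^(log_6 42))

For T(n) = 42T(n/6) + O(n^2): log_6(42) = 2.0860. This is Case 1 of the Master Theorem (c < log_b(a), work dominated by leaves), giving O(n^(log_6 42)).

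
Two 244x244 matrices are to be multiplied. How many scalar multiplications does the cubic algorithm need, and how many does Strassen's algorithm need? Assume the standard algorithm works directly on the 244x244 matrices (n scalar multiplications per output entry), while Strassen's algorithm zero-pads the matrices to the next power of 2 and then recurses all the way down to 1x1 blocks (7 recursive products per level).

Matrix multiplication for 244x244 matrices:

Strassen's algorithm requires power-of-2 dimensions. Pad 244x244 to 256x256 (next power of 2).

Standard algorithm: 244^3 = 14526784 multiplications
Strassen's algorithm: 7^(log2(256)) = 7^8 = 5764801 multiplications
Savings: 14526784 - 5764801 = 8761983 multiplications

Standard: 14526784 multiplications (244^3). Strassen: 5764801 multiplications (7^8, after padding to 256x256). Strassen reduces 8 recursive multiplications to 7 at each level.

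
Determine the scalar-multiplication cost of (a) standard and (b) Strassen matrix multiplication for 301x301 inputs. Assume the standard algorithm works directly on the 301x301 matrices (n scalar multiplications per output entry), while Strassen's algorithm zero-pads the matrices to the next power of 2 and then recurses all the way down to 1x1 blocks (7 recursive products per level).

Matrix multiplication for 301x301 matrices:

Strassen's algorithm requires power-of-2 dimensions. Pad 301x301 to 512x512 (next power of 2).

Standard algorithm: 301^3 = 27270901 multiplications
Strassen's algorithm: 7^(log2(512)) = 7^9 = 40353607 multiplications
Difference: 27270901 - 40353607 = -13082706 (Strassen uses MORE here due to padding overhead — for small or just-over-power-of-2 n, padding can outweigh the per-level savings)

Standard: 27270901 multiplications (301^3). Strassen: 40353607 multiplications (7^9, after padding to 512x512). Strassen reduces 8 recursive multiplications to 7 at each level.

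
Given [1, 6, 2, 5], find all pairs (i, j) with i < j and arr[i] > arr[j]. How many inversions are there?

Finding inversions in [1, 6, 2, 5]:

(1, 2): arr[1]=6 > arr[2]=2
(1, 3): arr[1]=6 > arr[3]=5

Total inversions: 2

The array has 2 inversion(s): (1,2), (1,3). Each pair (i,j) satisfies i < j and arr[i] > arr[j].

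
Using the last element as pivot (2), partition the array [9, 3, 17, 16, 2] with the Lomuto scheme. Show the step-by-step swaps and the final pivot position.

Lomuto partition with pivot = 2:

Initial array: [9, 3, 17, 16, 2]

arr[0]=9 > 2: no swap
arr[1]=3 > 2: no swap
arr[2]=17 > 2: no swap
arr[3]=16 > 2: no swap

Place pivot at position 0: [2, 3, 17, 16, 9]
Pivot position: 0

After partitioning with pivot 2, the array becomes [2, 3, 17, 16, 9]. The pivot is placed at index 0. All elements to the left of the pivot are <= 2, and all elements to the right are > 2.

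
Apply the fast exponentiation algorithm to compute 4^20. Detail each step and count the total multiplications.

Computing 4^20 by squaring (build up from 4^1; each line after the first costs one multiplication):

4^1 = 4
4^2 = (4^1)^2 = 4^2 = 16
4^4 = (4^2)^2 = 16^2 = 256
4^5 = 4 * 4^4 = 4 * 256 = 1024
4^10 = (4^5)^2 = 1024^2 = 1048576
4^20 = (4^10)^2 = 1048576^2 = 1099511627776

Result: 1099511627776
Multiplications needed: 5 (5 lines after 4^1)

4^20 = 1099511627776. Using exponentiation by squaring, this requires 5 multiplications. The key idea: if the exponent is even, square the half-power; if odd, multiply by the base once.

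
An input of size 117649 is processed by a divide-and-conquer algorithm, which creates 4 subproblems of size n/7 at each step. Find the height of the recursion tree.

For divide and conquer with division factor 7:

Problem sizes at each level:
Level 0: 117649
Level 1: 16807
Level 2: 2401
Level 3: 343
Level 4: 49
Level 5: 7
Level 6: 1

The root is level 0 and the size-1 base case is level 6 (the tree spans levels 0 through 6, i.e. 7 levels counting the root), so the depth is the number of divisions: log_7(117649) = 6

The recursion tree depth is log_7(117649) = 6. At each level, the problem size is divided by 7, so it takes 6 divisions to reduce to a base case of size 1. The algorithm makes 4 recursive calls at each level.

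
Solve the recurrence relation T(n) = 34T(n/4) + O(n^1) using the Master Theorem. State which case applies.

Master Theorem for T(n) = 34T(n/4) + O(n^1):

a = 34, b = 4, c = 1
log_b(a) = log_4(34) = 2.5437

Case 1: c = 1 < log_4(34) = 2.5437
T(n) = O(n^(log_4 34))

For T(n) = 34T(n/4) + O(n^1): log_4(34) = 2.5437. This is Case 1 of the Master Theorem (c < log_b(a), work dominated by leaves), giving O(n^(log_4 34)).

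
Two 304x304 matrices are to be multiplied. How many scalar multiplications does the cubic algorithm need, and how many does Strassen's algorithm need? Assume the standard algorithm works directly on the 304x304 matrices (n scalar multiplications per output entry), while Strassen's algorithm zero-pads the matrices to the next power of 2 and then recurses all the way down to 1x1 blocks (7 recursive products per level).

Matrix multiplication for 304x304 matrices:

Strassen's algorithm requires power-of-2 dimensions. Pad 304x304 to 512x512 (next power of 2).

Standard algorithm: 304^3 = 28094464 multiplications
Strassen's algorithm: 7^(log2(512)) = 7^9 = 40353607 multiplications
Difference: 28094464 - 40353607 = -12259143 (Strassen uses MORE here due to padding overhead — for small or just-over-power-of-2 n, padding can outweigh the per-level savings)

Standard: 28094464 multiplications (304^3). Strassen: 40353607 multiplications (7^9, after padding to 512x512). Strassen reduces 8 recursive multiplications to 7 at each level.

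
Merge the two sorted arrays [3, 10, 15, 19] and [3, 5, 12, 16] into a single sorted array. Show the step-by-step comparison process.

Merging process:

Compare 3 vs 3: take 3 from left. Merged: [3]
Compare 10 vs 3: take 3 from right. Merged: [3, 3]
Compare 10 vs 5: take 5 from right. Merged: [3, 3, 5]
Compare 10 vs 12: take 10 from left. Merged: [3, 3, 5, 10]
Compare 15 vs 12: take 12 from right. Merged: [3, 3, 5, 10, 12]
Compare 15 vs 16: take 15 from left. Merged: [3, 3, 5, 10, 12, 15]
Compare 19 vs 16: take 16 from right. Merged: [3, 3, 5, 10, 12, 15, 16]
Append remaining from left: [19]. Merged: [3, 3, 5, 10, 12, 15, 16, 19]

Final merged array: [3, 3, 5, 10, 12, 15, 16, 19]
Total comparisons: 7

The merged array is [3, 3, 5, 10, 12, 15, 16, 19], requiring 7 comparisons. The merge step runs in O(n) time where n is the total number of elements.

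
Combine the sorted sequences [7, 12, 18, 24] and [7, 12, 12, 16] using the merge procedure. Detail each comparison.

Merging process:

Compare 7 vs 7: take 7 from left. Merged: [7]
Compare 12 vs 7: take 7 from right. Merged: [7, 7]
Compare 12 vs 12: take 12 from left. Merged: [7, 7, 12]
Compare 18 vs 12: take 12 from right. Merged: [7, 7, 12, 12]
Compare 18 vs 12: take 12 from right. Merged: [7, 7, 12, 12, 12]
Compare 18 vs 16: take 16 from right. Merged: [7, 7, 12, 12, 12, 16]
Append remaining from left: [18, 24]. Merged: [7, 7, 12, 12, 12, 16, 18, 24]

Final merged array: [7, 7, 12, 12, 12, 16, 18, 24]
Total comparisons: 6

The merged array is [7, 7, 12, 12, 12, 16, 18, 24], requiring 6 comparisons. The merge step runs in O(n) time where n is the total number of elements.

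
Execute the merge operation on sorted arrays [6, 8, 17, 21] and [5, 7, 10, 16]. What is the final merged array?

Merging process:

Compare 6 vs 5: take 5 from right. Merged: [5]
Compare 6 vs 7: take 6 from left. Merged: [5, 6]
Compare 8 vs 7: take 7 from right. Merged: [5, 6, 7]
Compare 8 vs 10: take 8 from left. Merged: [5, 6, 7, 8]
Compare 17 vs 10: take 10 from right. Merged: [5, 6, 7, 8, 10]
Compare 17 vs 16: take 16 from right. Merged: [5, 6, 7, 8, 10, 16]
Append remaining from left: [17, 21]. Merged: [5, 6, 7, 8, 10, 16, 17, 21]

Final merged array: [5, 6, 7, 8, 10, 16, 17, 21]
Total comparisons: 6

The merged array is [5, 6, 7, 8, 10, 16, 17, 21], requiring 6 comparisons. The merge step runs in O(n) time where n is the total number of elements.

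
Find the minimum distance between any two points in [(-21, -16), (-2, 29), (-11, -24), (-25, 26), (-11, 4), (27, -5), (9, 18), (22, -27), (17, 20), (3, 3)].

Computing all pairwise distances among 10 points:

d((-21, -16), (-2, 29)) = 48.8467
d((-21, -16), (-11, -24)) = 12.8062
d((-21, -16), (-25, 26)) = 42.19
d((-21, -16), (-11, 4)) = 22.3607
d((-21, -16), (27, -5)) = 49.2443
d((-21, -16), (9, 18)) = 45.3431
d((-21, -16), (22, -27)) = 44.3847
d((-21, -16), (17, 20)) = 52.345
d((-21, -16), (3, 3)) = 30.6105
d((-2, 29), (-11, -24)) = 53.7587
d((-2, 29), (-25, 26)) = 23.1948
d((-2, 29), (-11, 4)) = 26.5707
d((-2, 29), (27, -5)) = 44.6878
d((-2, 29), (9, 18)) = 15.5563
d((-2, 29), (22, -27)) = 60.9262
d((-2, 29), (17, 20)) = 21.0238
d((-2, 29), (3, 3)) = 26.4764
d((-11, -24), (-25, 26)) = 51.923
d((-11, -24), (-11, 4)) = 28.0
d((-11, -24), (27, -5)) = 42.4853
d((-11, -24), (9, 18)) = 46.5188
d((-11, -24), (22, -27)) = 33.1361
d((-11, -24), (17, 20)) = 52.1536
d((-11, -24), (3, 3)) = 30.4138
d((-25, 26), (-11, 4)) = 26.0768
d((-25, 26), (27, -5)) = 60.5392
d((-25, 26), (9, 18)) = 34.9285
d((-25, 26), (22, -27)) = 70.8378
d((-25, 26), (17, 20)) = 42.4264
d((-25, 26), (3, 3)) = 36.2353
d((-11, 4), (27, -5)) = 39.0512
d((-11, 4), (9, 18)) = 24.4131
d((-11, 4), (22, -27)) = 45.2769
d((-11, 4), (17, 20)) = 32.249
d((-11, 4), (3, 3)) = 14.0357
d((27, -5), (9, 18)) = 29.2062
d((27, -5), (22, -27)) = 22.561
d((27, -5), (17, 20)) = 26.9258
d((27, -5), (3, 3)) = 25.2982
d((9, 18), (22, -27)) = 46.8402
d((9, 18), (17, 20)) = 8.2462 <-- minimum
d((9, 18), (3, 3)) = 16.1555
d((22, -27), (17, 20)) = 47.2652
d((22, -27), (3, 3)) = 35.5106
d((17, 20), (3, 3)) = 22.0227

Closest pair: (9, 18) and (17, 20) with distance 8.2462

The closest pair is (9, 18) and (17, 20) with Euclidean distance 8.2462. For 10 points, brute-force pairwise comparison is shown above. For large n, the divide-and-conquer algorithm (sort by x, recurse on halves, check the dividing strip) achieves O(n log n).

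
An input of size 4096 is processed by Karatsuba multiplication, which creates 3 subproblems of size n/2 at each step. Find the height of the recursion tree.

For divide and conquer with division factor 2:

Problem sizes at each level:
Level 0: 4096
Level 1: 2048
Level 2: 1024
Level 3: 512
Level 4: 256
Level 5: 128
Level 6: 64
Level 7: 32
Level 8: 16
Level 9: 8
Level 10: 4
Level 11: 2
Level 12: 1

The root is level 0 and the size-1 base case is level 12 (the tree spans levels 0 through 12, i.e. 13 levels counting the root), so the depth is the number of divisions: log_2(4096) = 12

The recursion tree depth is log_2(4096) = 12. At each level, the problem size is divided by 2, so it takes 12 divisions to reduce to a base case of size 1. The algorithm makes 3 recursive calls at each level.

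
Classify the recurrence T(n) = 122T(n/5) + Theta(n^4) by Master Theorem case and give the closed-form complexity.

Master Theorem for T(n) = 122T(n/5) + O(n^4):

a = 122, b = 5, c = 4
log_b(a) = log_5(122) = 2.9849

Case 3: c = 4 > log_5(122) = 2.9849
T(n) = O(n^4) = O(n^4)

For T(n) = 122T(n/5) + O(n^4): log_5(122) = 2.9849. This is Case 3 of the Master Theorem (c > log_b(a), work dominated by root), giving O(n^4).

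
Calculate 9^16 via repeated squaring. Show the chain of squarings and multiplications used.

Computing 9^16 by squaring (build up from 9^1; each line after the first costs one multiplication):

9^1 = 9
9^2 = (9^1)^2 = 9^2 = 81
9^4 = (9^2)^2 = 81^2 = 6561
9^8 = (9^4)^2 = 6561^2 = 43046721
9^16 = (9^8)^2 = 43046721^2 = 1853020188851841

Result: 1853020188851841
Multiplications needed: 4 (4 lines after 9^1)

9^16 = 1853020188851841. Using exponentiation by squaring, this requires 4 multiplications. The key idea: if the exponent is even, square the half-power; if odd, multiply by the base once.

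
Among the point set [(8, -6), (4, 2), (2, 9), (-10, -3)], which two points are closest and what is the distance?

Computing all pairwise distances among 4 points:

d((8, -6), (4, 2)) = 8.9443
d((8, -6), (2, 9)) = 16.1555
d((8, -6), (-10, -3)) = 18.2483
d((4, 2), (2, 9)) = 7.2801 <-- minimum
d((4, 2), (-10, -3)) = 14.8661
d((2, 9), (-10, -3)) = 16.9706

Closest pair: (4, 2) and (2, 9) with distance 7.2801

The closest pair is (4, 2) and (2, 9) with Euclidean distance 7.2801. For 4 points, brute-force pairwise comparison is shown above. For large n, the divide-and-conquer algorithm (sort by x, recurse on halves, check the dividing strip) achieves O(n log n).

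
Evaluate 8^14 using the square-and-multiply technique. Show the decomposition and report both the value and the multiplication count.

Computing 8^14 by squaring (build up from 8^1; each line after the first costs one multiplication):

8^1 = 8
8^2 = (8^1)^2 = 8^2 = 64
8^3 = 8 * 8^2 = 8 * 64 = 512
8^6 = (8^3)^2 = 512^2 = 262144
8^7 = 8 * 8^6 = 8 * 262144 = 2097152
8^14 = (8^7)^2 = 2097152^2 = 4398046511104

Result: 4398046511104
Multiplications needed: 5 (5 lines after 8^1)

8^14 = 4398046511104. Using exponentiation by squaring, this requires 5 multiplications. The key idea: if the exponent is even, square the half-power; if odd, multiply by the base once.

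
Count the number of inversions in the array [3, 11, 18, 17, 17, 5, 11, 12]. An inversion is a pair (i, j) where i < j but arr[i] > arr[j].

Finding inversions in [3, 11, 18, 17, 17, 5, 11, 12]:

(1, 5): arr[1]=11 > arr[5]=5
(2, 3): arr[2]=18 > arr[3]=17
(2, 4): arr[2]=18 > arr[4]=17
(2, 5): arr[2]=18 > arr[5]=5
(2, 6): arr[2]=18 > arr[6]=11
(2, 7): arr[2]=18 > arr[7]=12
(3, 5): arr[3]=17 > arr[5]=5
(3, 6): arr[3]=17 > arr[6]=11
(3, 7): arr[3]=17 > arr[7]=12
(4, 5): arr[4]=17 > arr[5]=5
(4, 6): arr[4]=17 > arr[6]=11
(4, 7): arr[4]=17 > arr[7]=12

Total inversions: 12

The array has 12 inversion(s): (1,5), (2,3), (2,4), (2,5), (2,6), (2,7), (3,5), (3,6), (3,7), (4,5), (4,6), (4,7). Each pair (i,j) satisfies i < j and arr[i] > arr[j].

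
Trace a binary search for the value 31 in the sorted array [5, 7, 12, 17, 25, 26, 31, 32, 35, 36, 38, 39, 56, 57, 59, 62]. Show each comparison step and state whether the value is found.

Binary search for 31 in [5, 7, 12, 17, 25, 26, 31, 32, 35, 36, 38, 39, 56, 57, 59, 62]:

lo=0, hi=15, mid=7, arr[mid]=32 -> 32 > 31, search left half
lo=0, hi=6, mid=3, arr[mid]=17 -> 17 < 31, search right half
lo=4, hi=6, mid=5, arr[mid]=26 -> 26 < 31, search right half
lo=6, hi=6, mid=6, arr[mid]=31 -> Found target at index 6!

Binary search finds 31 at index 6 after 4 comparisons. The search repeatedly halves the search space by comparing with the middle element.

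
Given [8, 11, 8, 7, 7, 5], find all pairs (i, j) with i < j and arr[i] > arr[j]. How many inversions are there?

Finding inversions in [8, 11, 8, 7, 7, 5]:

(0, 3): arr[0]=8 > arr[3]=7
(0, 4): arr[0]=8 > arr[4]=7
(0, 5): arr[0]=8 > arr[5]=5
(1, 2): arr[1]=11 > arr[2]=8
(1, 3): arr[1]=11 > arr[3]=7
(1, 4): arr[1]=11 > arr[4]=7
(1, 5): arr[1]=11 > arr[5]=5
(2, 3): arr[2]=8 > arr[3]=7
(2, 4): arr[2]=8 > arr[4]=7
(2, 5): arr[2]=8 > arr[5]=5
(3, 5): arr[3]=7 > arr[5]=5
(4, 5): arr[4]=7 > arr[5]=5

Total inversions: 12

The array has 12 inversion(s): (0,3), (0,4), (0,5), (1,2), (1,3), (1,4), (1,5), (2,3), (2,4), (2,5), (3,5), (4,5). Each pair (i,j) satisfies i < j and arr[i] > arr[j].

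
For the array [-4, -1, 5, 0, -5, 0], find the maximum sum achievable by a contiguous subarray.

Using Kadane's algorithm on [-4, -1, 5, 0, -5, 0]:

Scanning through the array:
Position 1 (value -1): max_ending_here = -1, max_so_far = -1
Position 2 (value 5): max_ending_here = 5, max_so_far = 5
Position 3 (value 0): max_ending_here = 5, max_so_far = 5
Position 4 (value -5): max_ending_here = 0, max_so_far = 5
Position 5 (value 0): max_ending_here = 0, max_so_far = 5

Maximum subarray: [5]
Maximum sum: 5

The maximum subarray is [5] with sum 5. This subarray runs from index 2 to index 2.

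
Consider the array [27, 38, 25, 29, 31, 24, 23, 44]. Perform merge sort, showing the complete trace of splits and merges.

Merge sort trace:

Split: [27, 38, 25, 29, 31, 24, 23, 44] -> [27, 38, 25, 29] and [31, 24, 23, 44]
  Split: [27, 38, 25, 29] -> [27, 38] and [25, 29]
    Split: [27, 38] -> [27] and [38]
    Merge: [27] + [38] -> [27, 38]
    Split: [25, 29] -> [25] and [29]
    Merge: [25] + [29] -> [25, 29]
  Merge: [27, 38] + [25, 29] -> [25, 27, 29, 38]
  Split: [31, 24, 23, 44] -> [31, 24] and [23, 44]
    Split: [31, 24] -> [31] and [24]
    Merge: [31] + [24] -> [24, 31]
    Split: [23, 44] -> [23] and [44]
    Merge: [23] + [44] -> [23, 44]
  Merge: [24, 31] + [23, 44] -> [23, 24, 31, 44]
Merge: [25, 27, 29, 38] + [23, 24, 31, 44] -> [23, 24, 25, 27, 29, 31, 38, 44]

Final sorted array: [23, 24, 25, 27, 29, 31, 38, 44]

The merge sort proceeds by recursively splitting the array and merging sorted halves.
After all merges, the sorted array is [23, 24, 25, 27, 29, 31, 38, 44].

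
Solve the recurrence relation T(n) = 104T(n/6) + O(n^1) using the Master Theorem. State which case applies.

Master Theorem for T(n) = 104T(n/6) + O(n^1):

a = 104, b = 6, c = 1
log_b(a) = log_6(104) = 2.5921

Case 1: c = 1 < log_6(104) = 2.5921
T(n) = O(n^(log_6 104))

For T(n) = 104T(n/6) + O(n^1): log_6(104) = 2.5921. This is Case 1 of the Master Theorem (c < log_b(a), work dominated by leaves), giving O(n^(log_6 104)).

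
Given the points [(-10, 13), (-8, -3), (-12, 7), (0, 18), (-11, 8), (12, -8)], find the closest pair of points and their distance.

Computing all pairwise distances among 6 points:

d((-10, 13), (-8, -3)) = 16.1245
d((-10, 13), (-12, 7)) = 6.3246
d((-10, 13), (0, 18)) = 11.1803
d((-10, 13), (-11, 8)) = 5.099
d((-10, 13), (12, -8)) = 30.4138
d((-8, -3), (-12, 7)) = 10.7703
d((-8, -3), (0, 18)) = 22.4722
d((-8, -3), (-11, 8)) = 11.4018
d((-8, -3), (12, -8)) = 20.6155
d((-12, 7), (0, 18)) = 16.2788
d((-12, 7), (-11, 8)) = 1.4142 <-- minimum
d((-12, 7), (12, -8)) = 28.3019
d((0, 18), (-11, 8)) = 14.8661
d((0, 18), (12, -8)) = 28.6356
d((-11, 8), (12, -8)) = 28.0179

Closest pair: (-12, 7) and (-11, 8) with distance 1.4142

The closest pair is (-12, 7) and (-11, 8) with Euclidean distance 1.4142. For 6 points, brute-force pairwise comparison is shown above. For large n, the divide-and-conquer algorithm (sort by x, recurse on halves, check the dividing strip) achieves O(n log n).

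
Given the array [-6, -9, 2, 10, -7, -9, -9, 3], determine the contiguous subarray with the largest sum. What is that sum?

Using Kadane's algorithm on [-6, -9, 2, 10, -7, -9, -9, 3]:

Scanning through the array:
Position 1 (value -9): max_ending_here = -9, max_so_far = -6
Position 2 (value 2): max_ending_here = 2, max_so_far = 2
Position 3 (value 10): max_ending_here = 12, max_so_far = 12
Position 4 (value -7): max_ending_here = 5, max_so_far = 12
Position 5 (value -9): max_ending_here = -4, max_so_far = 12
Position 6 (value -9): max_ending_here = -9, max_so_far = 12
Position 7 (value 3): max_ending_here = 3, max_so_far = 12

Maximum subarray: [2, 10]
Maximum sum: 12

The maximum subarray is [2, 10] with sum 12. This subarray runs from index 2 to index 3.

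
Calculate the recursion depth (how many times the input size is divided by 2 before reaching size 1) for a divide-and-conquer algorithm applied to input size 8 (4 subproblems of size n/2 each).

For divide and conquer with division factor 2:

Problem sizes at each level:
Level 0: 8
Level 1: 4
Level 2: 2
Level 3: 1

The root is level 0 and the size-1 base case is level 3 (the tree spans levels 0 through 3, i.e. 4 levels counting the root), so the depth is the number of divisions: log_2(8) = 3

The recursion tree depth is log_2(8) = 3. At each level, the problem size is divided by 2, so it takes 3 divisions to reduce to a base case of size 1. The algorithm makes 4 recursive calls at each level.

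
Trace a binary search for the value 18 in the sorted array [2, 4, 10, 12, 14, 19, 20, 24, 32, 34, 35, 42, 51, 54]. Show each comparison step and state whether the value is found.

Binary search for 18 in [2, 4, 10, 12, 14, 19, 20, 24, 32, 34, 35, 42, 51, 54]:

lo=0, hi=13, mid=6, arr[mid]=20 -> 20 > 18, search left half
lo=0, hi=5, mid=2, arr[mid]=10 -> 10 < 18, search right half
lo=3, hi=5, mid=4, arr[mid]=14 -> 14 < 18, search right half
lo=5, hi=5, mid=5, arr[mid]=19 -> 19 > 18, search left half
lo=5 > hi=4, target 18 not found

Binary search determines that 18 is not in the array after 4 comparisons. The search space was exhausted without finding the target.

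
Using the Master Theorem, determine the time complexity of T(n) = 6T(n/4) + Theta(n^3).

Master Theorem for T(n) = 6T(n/4) + O(n^3):

a = 6, b = 4, c = 3
log_b(a) = log_4(6) = 1.2925

Case 3: c = 3 > log_4(6) = 1.2925
T(n) = O(n^3) = O(n^3)

For T(n) = 6T(n/4) + O(n^3): log_4(6) = 1.2925. This is Case 3 of the Master Theorem (c > log_b(a), work dominated by root), giving O(n^3).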